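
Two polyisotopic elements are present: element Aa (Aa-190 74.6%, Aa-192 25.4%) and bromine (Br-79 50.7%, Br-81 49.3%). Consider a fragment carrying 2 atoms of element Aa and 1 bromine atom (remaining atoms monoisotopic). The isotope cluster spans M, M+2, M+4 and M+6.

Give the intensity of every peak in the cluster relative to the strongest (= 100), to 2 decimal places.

Element Aa pattern (n=2): 0.556516 : 0.378968 : 0.064516
Bromine pattern (n=1): 0.5070 : 0.4930
Convolve the two distributions (both contribute in 2-u steps):
  M: 0.556516×0.5070 = 0.282154
  M+2: 0.556516×0.4930 + 0.378968×0.5070 = 0.466499
  M+4: 0.378968×0.4930 + 0.064516×0.5070 = 0.219541
  M+6: 0.064516×0.4930 = 0.031806
Scale to base peak (0.466499) = 100: 60.48 : 100.00 : 47.06 : 6.82

60.48 : 100.00 : 47.06 : 6.82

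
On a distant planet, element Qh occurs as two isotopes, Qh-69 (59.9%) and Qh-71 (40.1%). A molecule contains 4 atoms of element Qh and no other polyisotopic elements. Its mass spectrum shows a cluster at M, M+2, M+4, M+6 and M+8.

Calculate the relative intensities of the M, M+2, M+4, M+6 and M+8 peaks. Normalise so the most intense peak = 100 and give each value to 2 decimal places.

The 4 Qh atoms are independent, so intensities follow the terms of (0.599 + 0.401)^4.
P(M) = 0.599^4 = 0.128738
P(M+2) = 4 × 0.599^3 × 0.401^1 = 0.344735
P(M+4) = 6 × 0.599^2 × 0.401^2 = 0.346173
P(M+6) = 4 × 0.599^1 × 0.401^3 = 0.154497
P(M+8) = 0.401^4 = 0.025857
The M+4 peak is largest (0.346173); scaling to 100 gives 37.19 : 99.58 : 100.00 : 44.63 : 7.47.

37.19 : 99.58 : 100.00 : 44.63 : 7.47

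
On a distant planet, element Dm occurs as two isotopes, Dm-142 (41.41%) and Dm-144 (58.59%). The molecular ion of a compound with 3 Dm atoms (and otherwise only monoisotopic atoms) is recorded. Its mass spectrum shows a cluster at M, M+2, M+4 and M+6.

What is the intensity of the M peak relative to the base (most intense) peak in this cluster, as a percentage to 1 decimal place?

Binomial terms of (0.4141 + 0.5859)^3: M 0.0710, M+2 0.3014, M+4 0.4265, M+6 0.2011 → M+4 is the base peak.
P(M+4) = C(3,2) × 0.4141^1 × 0.5859^2 = 3 × 0.4141 × 0.34327881 = 0.426455 (base)
P(M) = C(3,0) × 0.4141^3 × 0.5859^0 = 1 × 0.07100938 × 1.0000 = 0.071009
Relative intensity = 0.071009 / 0.426455 × 100 = 16.7

16.7%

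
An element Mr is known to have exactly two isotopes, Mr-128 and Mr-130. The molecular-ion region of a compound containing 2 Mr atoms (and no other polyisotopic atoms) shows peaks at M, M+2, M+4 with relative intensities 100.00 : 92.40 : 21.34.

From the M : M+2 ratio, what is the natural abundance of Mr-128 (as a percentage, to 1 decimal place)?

If p is the fraction of Mr that is Mr-128, then I(M+2)/I(M) = [C(2,1)·p^1·(1−p)] / p^2 = 2·(1−p)/p = 92.40/100.00 = 0.9240
(1−p)/p = 0.9240/2 = 0.4620  ⇒  p = 1/(1 + 0.4620) = 0.6840
Mr-128: 68.4%, Mr-130: 31.6%.

68.4%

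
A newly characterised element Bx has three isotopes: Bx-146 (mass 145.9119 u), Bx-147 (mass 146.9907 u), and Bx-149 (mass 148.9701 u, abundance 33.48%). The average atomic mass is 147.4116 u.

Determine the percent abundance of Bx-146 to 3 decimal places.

22.414%

The remaining 66.52% is split between Bx-146 (fraction x) and Bx-147 (fraction 0.6652 − x).
Substituting: 145.9119x + 146.9907(0.6652 − x) = 97.53641052
(145.9119 − 146.9907)x = -0.24180312  ⇒  x = 0.22414, y = 0.44106
Bx-146: 22.414%, Bx-147: 44.106%.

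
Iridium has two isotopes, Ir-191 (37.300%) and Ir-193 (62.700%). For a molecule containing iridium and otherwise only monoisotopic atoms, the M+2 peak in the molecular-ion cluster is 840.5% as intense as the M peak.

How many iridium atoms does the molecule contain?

The M+2/M ratio from n Ir atoms is n · q/p = n · 0.62700/0.37300.
n = 8.405 × 0.37300/0.62700 = 5.00 ≈ 5

5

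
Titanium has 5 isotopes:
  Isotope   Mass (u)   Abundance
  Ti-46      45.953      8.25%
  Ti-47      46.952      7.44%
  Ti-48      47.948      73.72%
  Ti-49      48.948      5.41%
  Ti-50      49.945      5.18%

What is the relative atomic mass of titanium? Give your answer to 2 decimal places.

47.87 u

The abundance-weighted mean is 0.0825 × 45.953 + 0.0744 × 46.952 + 0.7372 × 47.948 + 0.0541 × 48.948 + 0.0518 × 49.945
= 3.7911 + 3.4932 + 35.3473 + 2.6481 + 2.5872 = 47.8669 u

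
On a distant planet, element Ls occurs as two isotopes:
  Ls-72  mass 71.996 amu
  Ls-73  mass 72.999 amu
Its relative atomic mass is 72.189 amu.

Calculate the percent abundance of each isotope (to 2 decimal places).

Ls-72: 80.76%, Ls-73: 19.24%

Let x be the fractional abundance of Ls-72; then Ls-73 has abundance 1 − x.
71.996·x + 72.999·(1 − x) = 72.189
(71.996 − 72.999)·x = 72.189 − 72.999
x = -0.810 / -1.003 = 0.80758 → 80.76% Ls-72, 19.24% Ls-73.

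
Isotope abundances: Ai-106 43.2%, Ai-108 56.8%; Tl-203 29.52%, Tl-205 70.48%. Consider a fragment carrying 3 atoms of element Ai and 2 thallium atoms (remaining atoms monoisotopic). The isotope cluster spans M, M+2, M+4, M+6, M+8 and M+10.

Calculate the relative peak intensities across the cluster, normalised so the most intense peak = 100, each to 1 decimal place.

Element Ai pattern (n=3): 0.08062157 : 0.3180073 : 0.4181207 : 0.18325043
Thallium pattern (n=2): 0.08714304 : 0.41611392 : 0.49674304
Convolve the two distributions (both contribute in 2-u steps):
  M: 0.08062157×0.08714304 = 0.007026
  M+2: 0.08062157×0.41611392 + 0.3180073×0.08714304 = 0.061260
  M+4: 0.08062157×0.49674304 + 0.3180073×0.41611392 + 0.4181207×0.08714304 = 0.208812
  M+6: 0.3180073×0.49674304 + 0.4181207×0.41611392 + 0.18325043×0.08714304 = 0.347923
  M+8: 0.4181207×0.49674304 + 0.18325043×0.41611392 = 0.283952
  M+10: 0.18325043×0.49674304 = 0.091028
Scale to base peak (0.347923) = 100: 2.0 : 17.6 : 60.0 : 100.0 : 81.6 : 26.2

2.0 : 17.6 : 60.0 : 100.0 : 81.6 : 26.2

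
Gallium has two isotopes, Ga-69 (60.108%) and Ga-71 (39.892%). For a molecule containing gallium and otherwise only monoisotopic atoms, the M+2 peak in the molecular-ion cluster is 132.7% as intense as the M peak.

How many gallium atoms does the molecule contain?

With n Ga atoms, P(M+2)/P(M) = C(n,1)·p^(n−1)q / p^n = n·q/p = n · 0.39892/0.60108.
n = 1.327 × 0.60108/0.39892 = 2.00 ≈ 2

2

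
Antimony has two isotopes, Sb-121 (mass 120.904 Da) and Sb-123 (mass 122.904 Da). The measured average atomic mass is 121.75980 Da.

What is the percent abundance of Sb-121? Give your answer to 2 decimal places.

Writing the weighted mean with unknown fraction x of Sb-121:
120.904·x + 122.904·(1 − x) = 121.75980
(120.904 − 122.904)·x = 121.75980 − 122.904
x = -1.14420 / -2.000 = 0.57210 → 57.21% Sb-121, 42.79% Sb-123.

57.21%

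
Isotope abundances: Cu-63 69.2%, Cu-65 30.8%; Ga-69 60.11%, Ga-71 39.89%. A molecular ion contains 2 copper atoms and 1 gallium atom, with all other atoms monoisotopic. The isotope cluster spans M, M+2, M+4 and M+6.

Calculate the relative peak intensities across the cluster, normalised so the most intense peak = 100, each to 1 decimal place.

64.4 : 100.0 : 50.8 : 8.5

Copper pattern (n=2): 0.478864 : 0.426272 : 0.094864
Gallium pattern (n=1): 0.6011 : 0.3989
Convolve the two distributions (both contribute in 2-u steps):
  M: 0.478864×0.6011 = 0.287845
  M+2: 0.478864×0.3989 + 0.426272×0.6011 = 0.447251
  M+4: 0.426272×0.3989 + 0.094864×0.6011 = 0.227063
  M+6: 0.094864×0.3989 = 0.037841
Scale to base peak (0.447251) = 100: 64.4 : 100.0 : 50.8 : 8.5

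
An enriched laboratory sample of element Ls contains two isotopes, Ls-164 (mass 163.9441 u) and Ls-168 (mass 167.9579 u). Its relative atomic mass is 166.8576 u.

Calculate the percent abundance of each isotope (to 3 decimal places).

Ls-164: 27.413%, Ls-168: 72.587%

Writing the weighted mean with unknown fraction x of Ls-164:
163.9441·x + 167.9579·(1 − x) = 166.8576
(163.9441 − 167.9579)·x = 166.8576 − 167.9579
x = -1.1003 / -4.0138 = 0.27413 → 27.413% Ls-164, 72.587% Ls-168.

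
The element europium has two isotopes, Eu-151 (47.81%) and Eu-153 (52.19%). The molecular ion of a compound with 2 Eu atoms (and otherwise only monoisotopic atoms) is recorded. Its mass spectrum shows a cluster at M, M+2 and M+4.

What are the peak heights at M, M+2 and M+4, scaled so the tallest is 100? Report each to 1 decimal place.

45.8 : 100.0 : 54.6

Each Eu atom is independently Eu-151 (p = 0.4781) or Eu-153 (q = 0.5219); the cluster is the binomial expansion (p + q)^2.
P(M) = 0.4781^2 = 0.228580
P(M+2) = 2 × 0.4781^1 × 0.5219^1 = 0.499041
P(M+4) = 0.5219^2 = 0.272380
The M+2 peak is largest (0.499041); scaling to 100 gives 45.8 : 100.0 : 54.6.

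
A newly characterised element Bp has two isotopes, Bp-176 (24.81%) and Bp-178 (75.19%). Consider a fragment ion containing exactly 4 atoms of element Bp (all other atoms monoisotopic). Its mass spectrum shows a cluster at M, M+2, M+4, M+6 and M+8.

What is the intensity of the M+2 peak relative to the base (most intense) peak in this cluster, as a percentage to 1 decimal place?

Term probabilities: M 0.0038, M+2 0.0459, M+4 0.2088, M+6 0.4219, M+8 0.3196. Base peak = M+6.
P(M+6) = C(4,3) × 0.2481^1 × 0.7519^3 = 4 × 0.2481 × 0.42508938 = 0.421859 (base)
P(M+2) = C(4,1) × 0.2481^3 × 0.7519^1 = 4 × 0.01527145 × 0.7519 = 0.045930
Relative intensity = 0.045930 / 0.421859 × 100 = 10.9

10.9%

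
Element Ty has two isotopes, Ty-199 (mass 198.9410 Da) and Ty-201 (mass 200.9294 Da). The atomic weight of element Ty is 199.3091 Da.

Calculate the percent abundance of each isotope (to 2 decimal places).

With x = fraction of Ty-199 (so Ty-201 is 1 − x):
198.9410·x + 200.9294·(1 − x) = 199.3091
(198.9410 − 200.9294)·x = 199.3091 − 200.9294
x = -1.6203 / -1.9884 = 0.81488 → 81.49% Ty-199, 18.51% Ty-201.

Ty-199: 81.49%, Ty-201: 18.51%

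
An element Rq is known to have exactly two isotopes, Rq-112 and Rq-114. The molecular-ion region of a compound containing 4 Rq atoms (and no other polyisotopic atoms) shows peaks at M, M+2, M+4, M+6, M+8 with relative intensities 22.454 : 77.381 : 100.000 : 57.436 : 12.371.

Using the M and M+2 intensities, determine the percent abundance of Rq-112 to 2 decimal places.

Let p = fractional abundance of Rq-112. I(M+2)/I(M) = [C(4,1)·p^3·(1−p)] / p^4 = 4·(1−p)/p = 77.381/22.454 = 3.4462
(1−p)/p = 3.4462/4 = 0.8616  ⇒  p = 1/(1 + 0.8616) = 0.5372
Rq-112: 53.72%, Rq-114: 46.28%.

53.72%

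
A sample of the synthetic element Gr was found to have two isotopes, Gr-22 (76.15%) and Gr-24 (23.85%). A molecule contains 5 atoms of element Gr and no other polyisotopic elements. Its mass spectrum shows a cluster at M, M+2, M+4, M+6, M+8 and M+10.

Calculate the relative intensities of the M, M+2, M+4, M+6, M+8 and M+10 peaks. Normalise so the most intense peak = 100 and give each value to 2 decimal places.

63.86 : 100.00 : 62.64 : 19.62 : 3.07 : 0.19

Expanding (0.7615 + 0.2385)^5:
P(M) = 0.7615^5 = 0.256065
P(M+2) = 5 × 0.7615^4 × 0.2385^1 = 0.400994
P(M+4) = 10 × 0.7615^3 × 0.2385^2 = 0.251181
P(M+6) = 10 × 0.7615^2 × 0.2385^3 = 0.078669
P(M+8) = 5 × 0.7615^1 × 0.2385^4 = 0.012320
P(M+10) = 0.2385^5 = 0.000772
The M+2 peak is largest (0.400994); scaling to 100 gives 63.86 : 100.00 : 62.64 : 19.62 : 3.07 : 0.19.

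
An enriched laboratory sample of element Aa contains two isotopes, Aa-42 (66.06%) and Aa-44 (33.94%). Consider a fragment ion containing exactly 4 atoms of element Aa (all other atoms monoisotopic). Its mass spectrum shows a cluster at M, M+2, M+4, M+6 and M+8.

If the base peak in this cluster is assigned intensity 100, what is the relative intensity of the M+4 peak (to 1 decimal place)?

77.1

Term probabilities: M 0.1904, M+2 0.3914, M+4 0.3016, M+6 0.1033, M+8 0.0133. Base peak = M+2.
P(M+2) = C(4,1) × 0.6606^3 × 0.3394^1 = 4 × 0.28828079 × 0.3394 = 0.391370 (base)
P(M+4) = C(4,2) × 0.6606^2 × 0.3394^2 = 6 × 0.43639236 × 0.11519236 = 0.301614
Relative intensity = 0.301614 / 0.391370 × 100 = 77.1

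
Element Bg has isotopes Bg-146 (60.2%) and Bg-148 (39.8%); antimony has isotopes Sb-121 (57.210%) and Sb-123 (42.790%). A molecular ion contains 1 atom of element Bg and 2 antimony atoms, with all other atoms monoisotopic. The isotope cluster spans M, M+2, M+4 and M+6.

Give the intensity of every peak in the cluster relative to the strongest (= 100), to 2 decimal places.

Element Bg pattern (n=1): 0.6020 : 0.3980
Antimony pattern (n=2): 0.32729841 : 0.48960318 : 0.18309841
Convolve the two distributions (both contribute in 2-u steps):
  M: 0.6020×0.32729841 = 0.197034
  M+2: 0.6020×0.48960318 + 0.3980×0.32729841 = 0.425006
  M+4: 0.6020×0.18309841 + 0.3980×0.48960318 = 0.305087
  M+6: 0.3980×0.18309841 = 0.072873
Scale to base peak (0.425006) = 100: 46.36 : 100.00 : 71.78 : 17.15

46.36 : 100.00 : 71.78 : 17.15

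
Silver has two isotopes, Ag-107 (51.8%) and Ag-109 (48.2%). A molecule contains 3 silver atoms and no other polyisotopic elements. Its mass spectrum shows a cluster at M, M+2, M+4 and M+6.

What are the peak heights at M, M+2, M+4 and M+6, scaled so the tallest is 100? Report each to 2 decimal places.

The 3 Ag atoms are independent, so intensities follow the terms of (0.518 + 0.482)^3.
P(M) = 0.518^3 = 0.138992
P(M+2) = 3 × 0.518^2 × 0.482^1 = 0.387997
P(M+4) = 3 × 0.518^1 × 0.482^2 = 0.361031
P(M+6) = 0.482^3 = 0.111980
The M+2 peak is largest (0.387997); scaling to 100 gives 35.82 : 100.00 : 93.05 : 28.86.

35.82 : 100.00 : 93.05 : 28.86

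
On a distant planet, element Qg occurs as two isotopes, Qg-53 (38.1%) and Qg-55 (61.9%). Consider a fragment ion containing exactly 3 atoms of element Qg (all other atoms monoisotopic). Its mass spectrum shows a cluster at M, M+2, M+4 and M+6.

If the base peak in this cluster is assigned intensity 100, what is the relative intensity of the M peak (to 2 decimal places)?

12.63

Binomial terms of (0.381 + 0.619)^3: M 0.0553, M+2 0.2696, M+4 0.4380, M+6 0.2372 → M+4 is the base peak.
P(M+4) = C(3,2) × 0.381^1 × 0.619^2 = 3 × 0.3810 × 0.383161 = 0.437953 (base)
P(M) = C(3,0) × 0.381^3 × 0.619^0 = 1 × 0.05530634 × 1.0000 = 0.055306
Relative intensity = 0.055306 / 0.437953 × 100 = 12.63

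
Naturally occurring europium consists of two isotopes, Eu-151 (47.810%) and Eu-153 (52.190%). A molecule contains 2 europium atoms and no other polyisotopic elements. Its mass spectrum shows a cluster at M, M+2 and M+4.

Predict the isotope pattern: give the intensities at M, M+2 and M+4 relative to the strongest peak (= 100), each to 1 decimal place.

45.8 : 100.0 : 54.6

Expanding (0.47810 + 0.52190)^2:
P(M) = 0.47810^2 = 0.228580
P(M+2) = 2 × 0.47810^1 × 0.52190^1 = 0.499041
P(M+4) = 0.52190^2 = 0.272380
The M+2 peak is largest (0.499041); scaling to 100 gives 45.8 : 100.0 : 54.6.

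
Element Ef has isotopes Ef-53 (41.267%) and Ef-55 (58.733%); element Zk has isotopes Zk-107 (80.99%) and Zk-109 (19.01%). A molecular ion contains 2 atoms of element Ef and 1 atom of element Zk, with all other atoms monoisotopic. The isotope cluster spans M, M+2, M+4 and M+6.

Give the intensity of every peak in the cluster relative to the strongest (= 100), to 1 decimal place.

Element Ef pattern (n=2): 0.17029653 : 0.48474694 : 0.34495653
Element Zk pattern (n=1): 0.8099 : 0.1901
Convolve the two distributions (both contribute in 2-u steps):
  M: 0.17029653×0.8099 = 0.137923
  M+2: 0.17029653×0.1901 + 0.48474694×0.8099 = 0.424970
  M+4: 0.48474694×0.1901 + 0.34495653×0.8099 = 0.371531
  M+6: 0.34495653×0.1901 = 0.065576
Scale to base peak (0.424970) = 100: 32.5 : 100.0 : 87.4 : 15.4

32.5 : 100.0 : 87.4 : 15.4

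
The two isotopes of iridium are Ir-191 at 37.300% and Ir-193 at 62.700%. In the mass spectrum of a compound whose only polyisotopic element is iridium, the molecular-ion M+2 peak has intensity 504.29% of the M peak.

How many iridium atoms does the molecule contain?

3

For n independent Ir atoms, I(M+2)/I(M) = n · (abundance Ir-193) / (abundance Ir-191) = n · 0.62700/0.37300.
n = 5.0429 × 0.37300/0.62700 = 3.00 ≈ 3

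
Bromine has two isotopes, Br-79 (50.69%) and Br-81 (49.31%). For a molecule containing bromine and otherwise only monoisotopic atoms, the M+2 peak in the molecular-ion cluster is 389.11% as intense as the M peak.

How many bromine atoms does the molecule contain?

4

With n Br atoms, P(M+2)/P(M) = C(n,1)·p^(n−1)q / p^n = n·q/p = n · 0.4931/0.5069.
n = 3.8911 × 0.5069/0.4931 = 4.00 ≈ 4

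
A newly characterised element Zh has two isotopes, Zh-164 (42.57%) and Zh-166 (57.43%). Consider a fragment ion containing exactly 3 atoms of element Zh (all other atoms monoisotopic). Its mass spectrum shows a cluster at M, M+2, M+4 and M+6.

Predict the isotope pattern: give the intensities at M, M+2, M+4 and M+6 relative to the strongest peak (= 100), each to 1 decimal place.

18.3 : 74.1 : 100.0 : 45.0

The 3 Zh atoms are independent, so intensities follow the terms of (0.4257 + 0.5743)^3.
P(M) = 0.4257^3 = 0.077146
P(M+2) = 3 × 0.4257^2 × 0.5743^1 = 0.312225
P(M+4) = 3 × 0.4257^1 × 0.5743^2 = 0.421214
P(M+6) = 0.5743^3 = 0.189416
The M+4 peak is largest (0.421214); scaling to 100 gives 18.3 : 74.1 : 100.0 : 45.0.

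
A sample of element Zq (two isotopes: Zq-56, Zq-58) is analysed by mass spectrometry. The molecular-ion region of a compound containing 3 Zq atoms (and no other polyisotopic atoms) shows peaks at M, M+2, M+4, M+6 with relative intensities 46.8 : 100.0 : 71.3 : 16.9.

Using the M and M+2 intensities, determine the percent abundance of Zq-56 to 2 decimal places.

If p is the fraction of Zq that is Zq-56, then I(M+2)/I(M) = [C(3,1)·p^2·(1−p)] / p^3 = 3·(1−p)/p = 100.0/46.8 = 2.1368
(1−p)/p = 2.1368/3 = 0.7123  ⇒  p = 1/(1 + 0.7123) = 0.5840
Zq-56: 58.40%, Zq-58: 41.60%.

58.40%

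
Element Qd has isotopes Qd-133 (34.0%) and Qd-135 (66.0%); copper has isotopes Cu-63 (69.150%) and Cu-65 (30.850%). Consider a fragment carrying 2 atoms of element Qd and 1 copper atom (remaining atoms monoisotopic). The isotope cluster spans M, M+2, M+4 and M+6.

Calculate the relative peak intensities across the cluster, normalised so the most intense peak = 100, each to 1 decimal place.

Element Qd pattern (n=2): 0.1156 : 0.4488 : 0.4356
Copper pattern (n=1): 0.6915 : 0.3085
Convolve the two distributions (both contribute in 2-u steps):
  M: 0.1156×0.6915 = 0.079937
  M+2: 0.1156×0.3085 + 0.4488×0.6915 = 0.346008
  M+4: 0.4488×0.3085 + 0.4356×0.6915 = 0.439672
  M+6: 0.4356×0.3085 = 0.134383
Scale to base peak (0.439672) = 100: 18.2 : 78.7 : 100.0 : 30.6

18.2 : 78.7 : 100.0 : 30.6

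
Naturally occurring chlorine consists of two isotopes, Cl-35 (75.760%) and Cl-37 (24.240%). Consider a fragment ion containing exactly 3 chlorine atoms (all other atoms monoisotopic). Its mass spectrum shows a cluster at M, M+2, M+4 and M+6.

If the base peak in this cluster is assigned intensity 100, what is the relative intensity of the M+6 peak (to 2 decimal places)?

(0.75760 + 0.24240)^3 gives M 0.4348, M+2 0.4174, M+4 0.1335, M+6 0.0142; the largest is M.
P(M) = C(3,0) × 0.75760^3 × 0.24240^0 = 1 × 0.4348304 × 1.0000 = 0.434830 (base)
P(M+6) = C(3,3) × 0.75760^0 × 0.24240^3 = 1 × 1.0000 × 0.01424288 = 0.014243
Relative intensity = 0.014243 / 0.434830 × 100 = 3.28

3.28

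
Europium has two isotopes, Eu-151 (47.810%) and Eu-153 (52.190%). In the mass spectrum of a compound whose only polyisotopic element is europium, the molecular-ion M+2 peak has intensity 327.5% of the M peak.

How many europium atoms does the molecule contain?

For n independent Eu atoms, I(M+2)/I(M) = n · (abundance Eu-153) / (abundance Eu-151) = n · 0.52190/0.47810.
n = 3.275 × 0.47810/0.52190 = 3.00 ≈ 3

3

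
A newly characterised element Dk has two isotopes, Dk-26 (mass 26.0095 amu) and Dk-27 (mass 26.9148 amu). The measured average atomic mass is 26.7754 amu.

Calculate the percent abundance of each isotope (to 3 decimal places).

Dk-26: 15.398%, Dk-27: 84.602%

Let x be the fractional abundance of Dk-26; then Dk-27 has abundance 1 − x.
26.0095·x + 26.9148·(1 − x) = 26.7754
(26.0095 − 26.9148)·x = 26.7754 − 26.9148
x = -0.1394 / -0.9053 = 0.15398 → 15.398% Dk-26, 84.602% Dk-27.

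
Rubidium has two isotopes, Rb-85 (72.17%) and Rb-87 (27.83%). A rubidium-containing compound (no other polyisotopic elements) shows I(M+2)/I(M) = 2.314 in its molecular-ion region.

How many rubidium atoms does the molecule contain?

The M+2/M ratio from n Rb atoms is n · q/p = n · 0.2783/0.7217.
n = 2.314 × 0.7217/0.2783 = 6.00 ≈ 6

6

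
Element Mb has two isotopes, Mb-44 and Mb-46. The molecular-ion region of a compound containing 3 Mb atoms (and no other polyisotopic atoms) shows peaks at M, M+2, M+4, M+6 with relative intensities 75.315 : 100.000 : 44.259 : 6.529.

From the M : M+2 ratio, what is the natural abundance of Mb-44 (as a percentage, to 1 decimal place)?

If p is the fraction of Mb that is Mb-44, then I(M+2)/I(M) = [C(3,1)·p^2·(1−p)] / p^3 = 3·(1−p)/p = 100.000/75.315 = 1.3278
(1−p)/p = 1.3278/3 = 0.4426  ⇒  p = 1/(1 + 0.4426) = 0.6932
Mb-44: 69.3%, Mb-46: 30.7%.

69.3%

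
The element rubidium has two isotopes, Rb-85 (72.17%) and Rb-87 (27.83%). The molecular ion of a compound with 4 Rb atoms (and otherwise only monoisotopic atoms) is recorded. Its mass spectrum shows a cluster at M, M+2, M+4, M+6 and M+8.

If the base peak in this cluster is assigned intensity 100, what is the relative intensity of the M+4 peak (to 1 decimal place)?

Binomial terms of (0.7217 + 0.2783)^4: M 0.2713, M+2 0.4184, M+4 0.2420, M+6 0.0622, M+8 0.0060 → M+2 is the base peak.
P(M+2) = C(4,1) × 0.7217^3 × 0.2783^1 = 4 × 0.37589809 × 0.2783 = 0.418450 (base)
P(M+4) = C(4,2) × 0.7217^2 × 0.2783^2 = 6 × 0.52085089 × 0.07745089 = 0.242042
Relative intensity = 0.242042 / 0.418450 × 100 = 57.8

57.8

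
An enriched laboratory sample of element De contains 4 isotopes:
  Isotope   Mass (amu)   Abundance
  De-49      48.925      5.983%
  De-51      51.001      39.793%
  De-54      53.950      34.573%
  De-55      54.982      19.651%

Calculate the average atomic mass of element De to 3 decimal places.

Weight each isotope mass by its fractional abundance: 0.05983 × 48.925 + 0.39793 × 51.001 + 0.34573 × 53.950 + 0.19651 × 54.982
= 2.9272 + 20.2948 + 18.6521 + 10.8045 = 52.6786 amu

52.679 amu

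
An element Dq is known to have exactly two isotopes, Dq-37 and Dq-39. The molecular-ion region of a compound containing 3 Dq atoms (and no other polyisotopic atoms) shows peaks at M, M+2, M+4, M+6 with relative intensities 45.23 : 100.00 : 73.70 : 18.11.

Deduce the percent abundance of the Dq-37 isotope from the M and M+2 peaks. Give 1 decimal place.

57.6%

Let p = fractional abundance of Dq-37. I(M+2)/I(M) = [C(3,1)·p^2·(1−p)] / p^3 = 3·(1−p)/p = 100.00/45.23 = 2.2109
(1−p)/p = 2.2109/3 = 0.7370  ⇒  p = 1/(1 + 0.7370) = 0.5757
Dq-37: 57.6%, Dq-39: 42.4%.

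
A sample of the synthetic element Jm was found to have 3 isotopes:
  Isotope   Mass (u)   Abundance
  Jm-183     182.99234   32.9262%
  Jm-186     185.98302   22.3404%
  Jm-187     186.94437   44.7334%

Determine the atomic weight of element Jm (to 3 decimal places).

Weight each isotope mass by its fractional abundance: 0.329262 × 182.99234 + 0.223404 × 185.98302 + 0.447334 × 186.94437
= 60.252424 + 41.549351 + 83.626573 = 185.428348 u

185.428 u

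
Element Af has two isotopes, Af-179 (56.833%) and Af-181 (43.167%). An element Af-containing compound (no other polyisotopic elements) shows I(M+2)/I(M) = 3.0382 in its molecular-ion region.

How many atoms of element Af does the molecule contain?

4

With n Af atoms, P(M+2)/P(M) = C(n,1)·p^(n−1)q / p^n = n·q/p = n · 0.43167/0.56833.
n = 3.0382 × 0.56833/0.43167 = 4.00 ≈ 4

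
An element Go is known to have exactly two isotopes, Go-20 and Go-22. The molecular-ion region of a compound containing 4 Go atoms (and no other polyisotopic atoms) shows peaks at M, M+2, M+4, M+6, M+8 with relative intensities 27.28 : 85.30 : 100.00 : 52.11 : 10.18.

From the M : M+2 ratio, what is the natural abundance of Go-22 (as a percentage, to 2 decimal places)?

If p is the fraction of Go that is Go-20, then I(M+2)/I(M) = [C(4,1)·p^3·(1−p)] / p^4 = 4·(1−p)/p = 85.30/27.28 = 3.1268
(1−p)/p = 3.1268/4 = 0.7817  ⇒  p = 1/(1 + 0.7817) = 0.5613
Go-20: 56.13%, Go-22: 43.87%.

43.87%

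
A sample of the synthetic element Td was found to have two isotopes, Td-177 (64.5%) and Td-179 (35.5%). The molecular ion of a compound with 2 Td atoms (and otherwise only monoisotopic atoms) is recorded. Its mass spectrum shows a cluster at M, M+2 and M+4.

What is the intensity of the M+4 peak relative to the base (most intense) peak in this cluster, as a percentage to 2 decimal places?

Term probabilities: M 0.4160, M+2 0.4579, M+4 0.1260. Base peak = M+2.
P(M+2) = C(2,1) × 0.645^1 × 0.355^1 = 2 × 0.6450 × 0.3550 = 0.457950 (base)
P(M+4) = C(2,2) × 0.645^0 × 0.355^2 = 1 × 1.0000 × 0.126025 = 0.126025
Relative intensity = 0.126025 / 0.457950 × 100 = 27.52

27.52%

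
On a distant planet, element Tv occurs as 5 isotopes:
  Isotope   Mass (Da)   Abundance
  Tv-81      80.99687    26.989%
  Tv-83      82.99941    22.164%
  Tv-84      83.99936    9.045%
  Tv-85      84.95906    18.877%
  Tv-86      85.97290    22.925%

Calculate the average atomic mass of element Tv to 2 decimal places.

83.60 Da

Weight each isotope mass by its fractional abundance: 0.26989 × 80.99687 + 0.22164 × 82.99941 + 0.09045 × 83.99936 + 0.18877 × 84.95906 + 0.22925 × 85.97290
= 21.860245 + 18.395989 + 7.597742 + 16.037722 + 19.709287 = 83.600985 Da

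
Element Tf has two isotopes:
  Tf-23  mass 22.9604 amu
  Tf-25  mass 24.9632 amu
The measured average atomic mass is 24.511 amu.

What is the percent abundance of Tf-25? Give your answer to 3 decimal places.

With x = fraction of Tf-23 (so Tf-25 is 1 − x):
22.9604·x + 24.9632·(1 − x) = 24.511
(22.9604 − 24.9632)·x = 24.511 − 24.9632
x = -0.4522 / -2.0028 = 0.22578 → 22.578% Tf-23, 77.422% Tf-25.

77.422%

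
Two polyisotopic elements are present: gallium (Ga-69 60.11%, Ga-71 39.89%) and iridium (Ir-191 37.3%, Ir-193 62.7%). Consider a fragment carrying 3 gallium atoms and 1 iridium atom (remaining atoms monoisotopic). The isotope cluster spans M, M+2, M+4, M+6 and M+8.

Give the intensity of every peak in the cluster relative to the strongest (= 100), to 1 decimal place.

21.4 : 78.7 : 100.0 : 53.8 : 10.5

Gallium pattern (n=3): 0.21719018 : 0.43239309 : 0.28694328 : 0.06347345
Iridium pattern (n=1): 0.3730 : 0.6270
Convolve the two distributions (both contribute in 2-u steps):
  M: 0.21719018×0.3730 = 0.081012
  M+2: 0.21719018×0.6270 + 0.43239309×0.3730 = 0.297461
  M+4: 0.43239309×0.6270 + 0.28694328×0.3730 = 0.378140
  M+6: 0.28694328×0.6270 + 0.06347345×0.3730 = 0.203589
  M+8: 0.06347345×0.6270 = 0.039798
Scale to base peak (0.378140) = 100: 21.4 : 78.7 : 100.0 : 53.8 : 10.5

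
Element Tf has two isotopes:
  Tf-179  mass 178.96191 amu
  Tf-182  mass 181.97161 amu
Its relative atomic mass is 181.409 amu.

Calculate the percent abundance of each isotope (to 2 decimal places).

Let x be the fractional abundance of Tf-179; then Tf-182 has abundance 1 − x.
178.96191·x + 181.97161·(1 − x) = 181.409
(178.96191 − 181.97161)·x = 181.409 − 181.97161
x = -0.56261 / -3.00970 = 0.18693 → 18.69% Tf-179, 81.31% Tf-182.

Tf-179: 18.69%, Tf-182: 81.31%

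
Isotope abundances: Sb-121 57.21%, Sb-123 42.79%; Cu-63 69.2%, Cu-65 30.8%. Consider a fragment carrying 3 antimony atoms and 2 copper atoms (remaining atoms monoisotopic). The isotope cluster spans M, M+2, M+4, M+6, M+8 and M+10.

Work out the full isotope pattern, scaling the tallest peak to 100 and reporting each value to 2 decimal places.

Antimony pattern (n=3): 0.18724742 : 0.42015297 : 0.3142518 : 0.07834781
Copper pattern (n=2): 0.478864 : 0.426272 : 0.094864
Convolve the two distributions (both contribute in 2-u steps):
  M: 0.18724742×0.478864 = 0.089666
  M+2: 0.18724742×0.426272 + 0.42015297×0.478864 = 0.281014
  M+4: 0.18724742×0.094864 + 0.42015297×0.426272 + 0.3142518×0.478864 = 0.347346
  M+6: 0.42015297×0.094864 + 0.3142518×0.426272 + 0.07834781×0.478864 = 0.211332
  M+8: 0.3142518×0.094864 + 0.07834781×0.426272 = 0.063209
  M+10: 0.07834781×0.094864 = 0.007432
Scale to base peak (0.347346) = 100: 25.81 : 80.90 : 100.00 : 60.84 : 18.20 : 2.14

25.81 : 80.90 : 100.00 : 60.84 : 18.20 : 2.14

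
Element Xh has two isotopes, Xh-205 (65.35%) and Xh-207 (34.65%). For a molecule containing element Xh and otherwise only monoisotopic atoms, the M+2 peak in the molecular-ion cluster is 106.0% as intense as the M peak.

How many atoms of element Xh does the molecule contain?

With n Xh atoms, P(M+2)/P(M) = C(n,1)·p^(n−1)q / p^n = n·q/p = n · 0.3465/0.6535.
n = 1.060 × 0.6535/0.3465 = 2.00 ≈ 2

2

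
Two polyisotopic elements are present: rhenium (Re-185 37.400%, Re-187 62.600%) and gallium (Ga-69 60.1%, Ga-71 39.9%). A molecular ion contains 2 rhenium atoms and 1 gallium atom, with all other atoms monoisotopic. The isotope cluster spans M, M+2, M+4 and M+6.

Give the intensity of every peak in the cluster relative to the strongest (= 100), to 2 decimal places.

19.90 : 79.85 : 100.00 : 37.02

Rhenium pattern (n=2): 0.139876 : 0.468248 : 0.391876
Gallium pattern (n=1): 0.6010 : 0.3990
Convolve the two distributions (both contribute in 2-u steps):
  M: 0.139876×0.6010 = 0.084065
  M+2: 0.139876×0.3990 + 0.468248×0.6010 = 0.337228
  M+4: 0.468248×0.3990 + 0.391876×0.6010 = 0.422348
  M+6: 0.391876×0.3990 = 0.156359
Scale to base peak (0.422348) = 100: 19.90 : 79.85 : 100.00 : 37.02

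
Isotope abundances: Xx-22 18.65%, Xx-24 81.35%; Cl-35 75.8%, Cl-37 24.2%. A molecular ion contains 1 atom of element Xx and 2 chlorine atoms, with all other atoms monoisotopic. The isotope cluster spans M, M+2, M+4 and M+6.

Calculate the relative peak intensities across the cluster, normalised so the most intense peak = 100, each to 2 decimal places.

20.00 : 100.00 : 57.74 : 8.89

Element Xx pattern (n=1): 0.1865 : 0.8135
Chlorine pattern (n=2): 0.574564 : 0.366872 : 0.058564
Convolve the two distributions (both contribute in 2-u steps):
  M: 0.1865×0.574564 = 0.107156
  M+2: 0.1865×0.366872 + 0.8135×0.574564 = 0.535829
  M+4: 0.1865×0.058564 + 0.8135×0.366872 = 0.309373
  M+6: 0.8135×0.058564 = 0.047642
Scale to base peak (0.535829) = 100: 20.00 : 100.00 : 57.74 : 8.89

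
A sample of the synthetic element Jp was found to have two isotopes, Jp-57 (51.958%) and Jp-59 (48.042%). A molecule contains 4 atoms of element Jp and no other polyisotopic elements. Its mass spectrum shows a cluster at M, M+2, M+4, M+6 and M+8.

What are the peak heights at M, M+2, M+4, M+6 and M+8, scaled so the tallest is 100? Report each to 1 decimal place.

Each Jp atom is independently Jp-57 (p = 0.51958) or Jp-59 (q = 0.48042); the cluster is the binomial expansion (p + q)^4.
P(M) = 0.51958^4 = 0.072880
P(M+2) = 4 × 0.51958^3 × 0.48042^1 = 0.269549
P(M+4) = 6 × 0.51958^2 × 0.48042^2 = 0.373851
P(M+6) = 4 × 0.51958^1 × 0.48042^3 = 0.230449
P(M+8) = 0.48042^4 = 0.053270
The M+4 peak is largest (0.373851); scaling to 100 gives 19.5 : 72.1 : 100.0 : 61.6 : 14.2.

19.5 : 72.1 : 100.0 : 61.6 : 14.2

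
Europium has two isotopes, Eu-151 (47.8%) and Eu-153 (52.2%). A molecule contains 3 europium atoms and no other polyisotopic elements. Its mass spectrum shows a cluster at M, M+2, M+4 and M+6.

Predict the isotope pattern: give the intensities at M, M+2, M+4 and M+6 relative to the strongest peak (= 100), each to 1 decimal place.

28.0 : 91.6 : 100.0 : 36.4

The 3 Eu atoms are independent, so intensities follow the terms of (0.478 + 0.522)^3.
P(M) = 0.478^3 = 0.109215
P(M+2) = 3 × 0.478^2 × 0.522^1 = 0.357806
P(M+4) = 3 × 0.478^1 × 0.522^2 = 0.390742
P(M+6) = 0.522^3 = 0.142237
The M+4 peak is largest (0.390742); scaling to 100 gives 28.0 : 91.6 : 100.0 : 36.4.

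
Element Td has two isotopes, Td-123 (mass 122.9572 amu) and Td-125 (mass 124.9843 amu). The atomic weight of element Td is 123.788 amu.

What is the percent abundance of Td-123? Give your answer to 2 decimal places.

59.02%

Let x be the fractional abundance of Td-123; then Td-125 has abundance 1 − x.
122.9572·x + 124.9843·(1 − x) = 123.788
(122.9572 − 124.9843)·x = 123.788 − 124.9843
x = -1.1963 / -2.0271 = 0.59015 → 59.02% Td-123, 40.98% Td-125.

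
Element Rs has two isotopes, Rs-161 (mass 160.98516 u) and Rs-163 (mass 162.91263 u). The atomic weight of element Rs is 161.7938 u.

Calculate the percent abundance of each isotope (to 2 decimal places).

With x = fraction of Rs-161 (so Rs-163 is 1 − x):
160.98516·x + 162.91263·(1 − x) = 161.7938
(160.98516 − 162.91263)·x = 161.7938 − 162.91263
x = -1.11883 / -1.92747 = 0.58047 → 58.05% Rs-161, 41.95% Rs-163.

Rs-161: 58.05%, Rs-163: 41.95%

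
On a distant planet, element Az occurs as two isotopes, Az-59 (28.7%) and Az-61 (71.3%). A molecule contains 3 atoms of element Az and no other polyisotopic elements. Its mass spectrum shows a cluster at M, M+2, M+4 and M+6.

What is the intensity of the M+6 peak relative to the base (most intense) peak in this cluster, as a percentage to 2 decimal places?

(0.287 + 0.713)^3 gives M 0.0236, M+2 0.1762, M+4 0.4377, M+6 0.3625; the largest is M+4.
P(M+4) = C(3,2) × 0.287^1 × 0.713^2 = 3 × 0.2870 × 0.508369 = 0.437706 (base)
P(M+6) = C(3,3) × 0.287^0 × 0.713^3 = 1 × 1.0000 × 0.3624671 = 0.362467
Relative intensity = 0.362467 / 0.437706 × 100 = 82.81

82.81%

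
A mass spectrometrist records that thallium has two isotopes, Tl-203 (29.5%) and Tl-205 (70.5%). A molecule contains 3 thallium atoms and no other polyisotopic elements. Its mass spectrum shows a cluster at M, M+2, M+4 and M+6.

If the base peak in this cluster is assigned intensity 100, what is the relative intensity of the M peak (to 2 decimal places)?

(0.295 + 0.705)^3 gives M 0.0257, M+2 0.1841, M+4 0.4399, M+6 0.3504; the largest is M+4.
P(M+4) = C(3,2) × 0.295^1 × 0.705^2 = 3 × 0.2950 × 0.497025 = 0.439867 (base)
P(M) = C(3,0) × 0.295^3 × 0.705^0 = 1 × 0.02567237 × 1.0000 = 0.025672
Relative intensity = 0.025672 / 0.439867 × 100 = 5.84

5.84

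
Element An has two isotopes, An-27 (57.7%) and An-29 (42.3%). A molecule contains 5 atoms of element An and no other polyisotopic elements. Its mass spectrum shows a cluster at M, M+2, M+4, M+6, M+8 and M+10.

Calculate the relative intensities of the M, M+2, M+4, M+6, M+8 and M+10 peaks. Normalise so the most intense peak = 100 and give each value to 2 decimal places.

18.61 : 68.20 : 100.00 : 73.31 : 26.87 : 3.94

The 5 An atoms are independent, so intensities follow the terms of (0.577 + 0.423)^5.
P(M) = 0.577^5 = 0.063956
P(M+2) = 5 × 0.577^4 × 0.423^1 = 0.234430
P(M+4) = 10 × 0.577^3 × 0.423^2 = 0.343723
P(M+6) = 10 × 0.577^2 × 0.423^3 = 0.251984
P(M+8) = 5 × 0.577^1 × 0.423^4 = 0.092365
P(M+10) = 0.423^5 = 0.013543
The M+4 peak is largest (0.343723); scaling to 100 gives 18.61 : 68.20 : 100.00 : 73.31 : 26.87 : 3.94.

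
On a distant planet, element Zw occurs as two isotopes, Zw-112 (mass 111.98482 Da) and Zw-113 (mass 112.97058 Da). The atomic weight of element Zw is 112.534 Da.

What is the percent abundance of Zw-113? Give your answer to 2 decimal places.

55.71%

Let x be the fractional abundance of Zw-112; then Zw-113 has abundance 1 − x.
111.98482·x + 112.97058·(1 − x) = 112.534
(111.98482 − 112.97058)·x = 112.534 − 112.97058
x = -0.43658 / -0.98576 = 0.44289 → 44.29% Zw-112, 55.71% Zw-113.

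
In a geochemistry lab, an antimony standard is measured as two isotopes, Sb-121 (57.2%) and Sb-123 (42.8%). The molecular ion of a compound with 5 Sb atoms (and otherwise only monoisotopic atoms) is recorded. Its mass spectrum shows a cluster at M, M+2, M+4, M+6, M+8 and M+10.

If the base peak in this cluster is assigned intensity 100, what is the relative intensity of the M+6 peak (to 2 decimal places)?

74.83

Term probabilities: M 0.0612, M+2 0.2291, M+4 0.3428, M+6 0.2565, M+8 0.0960, M+10 0.0144. Base peak = M+4.
P(M+4) = C(5,2) × 0.572^3 × 0.428^2 = 10 × 0.18714925 × 0.183184 = 0.342827 (base)
P(M+6) = C(5,3) × 0.572^2 × 0.428^3 = 10 × 0.327184 × 0.07840275 = 0.256521
Relative intensity = 0.256521 / 0.342827 × 100 = 74.83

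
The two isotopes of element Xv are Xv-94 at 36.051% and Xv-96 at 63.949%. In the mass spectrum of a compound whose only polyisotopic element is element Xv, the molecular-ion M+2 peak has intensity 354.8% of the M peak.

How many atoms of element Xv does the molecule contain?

2

The M+2/M ratio from n Xv atoms is n · q/p = n · 0.63949/0.36051.
n = 3.548 × 0.36051/0.63949 = 2.00 ≈ 2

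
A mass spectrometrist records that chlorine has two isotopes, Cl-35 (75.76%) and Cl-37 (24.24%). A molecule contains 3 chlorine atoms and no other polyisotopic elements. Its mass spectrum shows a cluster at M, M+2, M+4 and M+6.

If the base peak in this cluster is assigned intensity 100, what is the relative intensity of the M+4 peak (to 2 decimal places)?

30.71

(0.7576 + 0.2424)^3 gives M 0.4348, M+2 0.4174, M+4 0.1335, M+6 0.0142; the largest is M.
P(M) = C(3,0) × 0.7576^3 × 0.2424^0 = 1 × 0.4348304 × 1.0000 = 0.434830 (base)
P(M+4) = C(3,2) × 0.7576^1 × 0.2424^2 = 3 × 0.7576 × 0.05875776 = 0.133545
Relative intensity = 0.133545 / 0.434830 × 100 = 30.71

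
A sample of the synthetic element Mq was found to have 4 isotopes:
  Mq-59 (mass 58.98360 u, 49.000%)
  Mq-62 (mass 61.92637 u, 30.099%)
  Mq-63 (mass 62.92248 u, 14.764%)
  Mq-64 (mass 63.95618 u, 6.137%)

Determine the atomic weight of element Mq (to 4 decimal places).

60.7560 u

Average mass = Σ (abundance × isotope mass) = 0.49000 × 58.98360 + 0.30099 × 61.92637 + 0.14764 × 62.92248 + 0.06137 × 63.95618
= 28.901964 + 18.639218 + 9.289875 + 3.924991 = 60.756048 u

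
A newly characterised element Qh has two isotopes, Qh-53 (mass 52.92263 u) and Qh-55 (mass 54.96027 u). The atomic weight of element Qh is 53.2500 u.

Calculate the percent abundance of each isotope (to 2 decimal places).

Let x be the fractional abundance of Qh-53; then Qh-55 has abundance 1 − x.
52.92263·x + 54.96027·(1 − x) = 53.2500
(52.92263 − 54.96027)·x = 53.2500 − 54.96027
x = -1.71027 / -2.03764 = 0.83934 → 83.93% Qh-53, 16.07% Qh-55.

Qh-53: 83.93%, Qh-55: 16.07%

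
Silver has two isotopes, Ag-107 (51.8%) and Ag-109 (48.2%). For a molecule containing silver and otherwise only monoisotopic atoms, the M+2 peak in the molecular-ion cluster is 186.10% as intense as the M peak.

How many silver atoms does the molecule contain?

2

The M+2/M ratio from n Ag atoms is n · q/p = n · 0.482/0.518.
n = 1.8610 × 0.518/0.482 = 2.00 ≈ 2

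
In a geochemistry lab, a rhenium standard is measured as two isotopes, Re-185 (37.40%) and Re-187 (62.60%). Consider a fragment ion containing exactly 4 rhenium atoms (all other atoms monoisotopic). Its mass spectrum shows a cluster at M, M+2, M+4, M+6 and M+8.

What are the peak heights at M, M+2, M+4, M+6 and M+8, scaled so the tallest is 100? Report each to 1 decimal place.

Expanding (0.3740 + 0.6260)^4:
P(M) = 0.3740^4 = 0.019565
P(M+2) = 4 × 0.3740^3 × 0.6260^1 = 0.130993
P(M+4) = 6 × 0.3740^2 × 0.6260^2 = 0.328884
P(M+6) = 4 × 0.3740^1 × 0.6260^3 = 0.366990
P(M+8) = 0.6260^4 = 0.153567
The M+6 peak is largest (0.366990); scaling to 100 gives 5.3 : 35.7 : 89.6 : 100.0 : 41.8.

5.3 : 35.7 : 89.6 : 100.0 : 41.8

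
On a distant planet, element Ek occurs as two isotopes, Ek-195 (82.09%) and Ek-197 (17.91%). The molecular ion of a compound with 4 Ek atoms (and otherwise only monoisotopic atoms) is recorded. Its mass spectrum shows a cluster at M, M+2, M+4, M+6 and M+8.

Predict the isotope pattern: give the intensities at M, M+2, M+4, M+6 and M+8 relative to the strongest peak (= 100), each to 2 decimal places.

100.00 : 87.27 : 28.56 : 4.15 : 0.23

Each Ek atom is independently Ek-195 (p = 0.8209) or Ek-197 (q = 0.1791); the cluster is the binomial expansion (p + q)^4.
P(M) = 0.8209^4 = 0.454110
P(M+2) = 4 × 0.8209^3 × 0.1791^1 = 0.396302
P(M+4) = 6 × 0.8209^2 × 0.1791^2 = 0.129695
P(M+6) = 4 × 0.8209^1 × 0.1791^3 = 0.018864
P(M+8) = 0.1791^4 = 0.001029
The M peak is largest (0.454110); scaling to 100 gives 100.00 : 87.27 : 28.56 : 4.15 : 0.23.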